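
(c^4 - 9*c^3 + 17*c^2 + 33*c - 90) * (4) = 4*c^4 - 36*c^3 + 68*c^2 + 132*c - 360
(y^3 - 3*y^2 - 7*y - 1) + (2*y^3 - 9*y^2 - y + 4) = 3*y^3 - 12*y^2 - 8*y + 3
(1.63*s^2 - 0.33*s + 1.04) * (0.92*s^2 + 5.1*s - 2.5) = 1.4996*s^4 + 8.0094*s^3 - 4.8012*s^2 + 6.129*s - 2.6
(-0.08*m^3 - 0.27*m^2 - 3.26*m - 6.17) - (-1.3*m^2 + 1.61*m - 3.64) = -0.08*m^3 + 1.03*m^2 - 4.87*m - 2.53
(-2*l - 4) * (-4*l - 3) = 8*l^2 + 22*l + 12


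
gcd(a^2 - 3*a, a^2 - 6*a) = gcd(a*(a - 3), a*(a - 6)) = a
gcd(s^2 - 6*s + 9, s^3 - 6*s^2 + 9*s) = s^2 - 6*s + 9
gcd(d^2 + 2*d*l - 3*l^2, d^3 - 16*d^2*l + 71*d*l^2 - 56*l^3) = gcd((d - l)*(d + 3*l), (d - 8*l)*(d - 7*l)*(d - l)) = d - l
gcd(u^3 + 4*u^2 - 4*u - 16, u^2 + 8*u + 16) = u + 4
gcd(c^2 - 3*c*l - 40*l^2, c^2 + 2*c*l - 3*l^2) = 1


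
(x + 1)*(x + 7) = x^2 + 8*x + 7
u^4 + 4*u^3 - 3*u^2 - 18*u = u*(u - 2)*(u + 3)^2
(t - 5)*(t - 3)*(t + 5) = t^3 - 3*t^2 - 25*t + 75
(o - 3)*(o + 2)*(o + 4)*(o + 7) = o^4 + 10*o^3 + 11*o^2 - 94*o - 168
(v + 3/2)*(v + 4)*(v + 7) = v^3 + 25*v^2/2 + 89*v/2 + 42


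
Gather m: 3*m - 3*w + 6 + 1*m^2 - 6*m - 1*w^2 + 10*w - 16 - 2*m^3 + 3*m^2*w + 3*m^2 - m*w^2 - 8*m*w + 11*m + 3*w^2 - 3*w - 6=-2*m^3 + m^2*(3*w + 4) + m*(-w^2 - 8*w + 8) + 2*w^2 + 4*w - 16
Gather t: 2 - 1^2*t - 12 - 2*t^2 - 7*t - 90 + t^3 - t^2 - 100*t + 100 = t^3 - 3*t^2 - 108*t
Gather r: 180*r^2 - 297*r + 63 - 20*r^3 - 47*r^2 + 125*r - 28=-20*r^3 + 133*r^2 - 172*r + 35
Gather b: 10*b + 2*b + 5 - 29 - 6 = 12*b - 30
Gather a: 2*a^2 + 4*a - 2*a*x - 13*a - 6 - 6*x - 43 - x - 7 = 2*a^2 + a*(-2*x - 9) - 7*x - 56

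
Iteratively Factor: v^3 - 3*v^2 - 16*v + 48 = (v - 4)*(v^2 + v - 12) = (v - 4)*(v + 4)*(v - 3)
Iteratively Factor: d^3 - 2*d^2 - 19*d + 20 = (d - 1)*(d^2 - d - 20) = (d - 1)*(d + 4)*(d - 5)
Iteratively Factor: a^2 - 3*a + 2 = (a - 1)*(a - 2)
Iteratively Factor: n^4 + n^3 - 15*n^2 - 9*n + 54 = (n - 2)*(n^3 + 3*n^2 - 9*n - 27) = (n - 3)*(n - 2)*(n^2 + 6*n + 9) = (n - 3)*(n - 2)*(n + 3)*(n + 3)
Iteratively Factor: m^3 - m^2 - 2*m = (m - 2)*(m^2 + m) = (m - 2)*(m + 1)*(m)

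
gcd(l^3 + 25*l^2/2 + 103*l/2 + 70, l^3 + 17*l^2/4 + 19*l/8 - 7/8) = l + 7/2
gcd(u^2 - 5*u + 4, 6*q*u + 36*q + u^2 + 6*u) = 1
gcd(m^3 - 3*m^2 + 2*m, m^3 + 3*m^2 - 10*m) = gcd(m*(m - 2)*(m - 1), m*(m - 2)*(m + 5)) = m^2 - 2*m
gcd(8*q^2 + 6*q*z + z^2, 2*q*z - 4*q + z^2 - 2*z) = 2*q + z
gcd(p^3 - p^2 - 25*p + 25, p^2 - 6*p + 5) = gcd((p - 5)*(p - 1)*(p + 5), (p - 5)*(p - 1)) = p^2 - 6*p + 5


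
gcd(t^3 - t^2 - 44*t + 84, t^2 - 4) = t - 2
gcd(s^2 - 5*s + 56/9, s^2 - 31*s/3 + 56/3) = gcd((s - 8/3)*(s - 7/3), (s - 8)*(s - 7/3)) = s - 7/3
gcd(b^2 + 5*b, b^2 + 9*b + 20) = b + 5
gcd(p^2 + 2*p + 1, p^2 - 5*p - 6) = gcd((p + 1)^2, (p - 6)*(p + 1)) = p + 1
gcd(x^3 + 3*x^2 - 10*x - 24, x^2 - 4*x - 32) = x + 4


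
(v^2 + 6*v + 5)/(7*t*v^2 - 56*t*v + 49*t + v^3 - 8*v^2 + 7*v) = (v^2 + 6*v + 5)/(7*t*v^2 - 56*t*v + 49*t + v^3 - 8*v^2 + 7*v)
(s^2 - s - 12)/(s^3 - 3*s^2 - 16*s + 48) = (s + 3)/(s^2 + s - 12)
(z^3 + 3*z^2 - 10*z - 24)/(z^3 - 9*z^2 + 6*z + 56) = (z^2 + z - 12)/(z^2 - 11*z + 28)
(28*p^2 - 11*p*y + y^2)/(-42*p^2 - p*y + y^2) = (-4*p + y)/(6*p + y)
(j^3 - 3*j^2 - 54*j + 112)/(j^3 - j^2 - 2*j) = (j^2 - j - 56)/(j*(j + 1))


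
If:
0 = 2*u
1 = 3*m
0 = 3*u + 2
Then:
No Solution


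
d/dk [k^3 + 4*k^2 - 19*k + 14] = 3*k^2 + 8*k - 19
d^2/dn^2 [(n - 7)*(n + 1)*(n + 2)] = 6*n - 8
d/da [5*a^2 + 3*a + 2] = 10*a + 3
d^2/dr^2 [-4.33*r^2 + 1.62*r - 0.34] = -8.66000000000000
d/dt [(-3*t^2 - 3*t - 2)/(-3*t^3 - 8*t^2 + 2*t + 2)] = (-9*t^4 - 18*t^3 - 48*t^2 - 44*t - 2)/(9*t^6 + 48*t^5 + 52*t^4 - 44*t^3 - 28*t^2 + 8*t + 4)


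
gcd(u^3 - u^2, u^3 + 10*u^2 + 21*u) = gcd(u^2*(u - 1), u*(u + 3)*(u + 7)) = u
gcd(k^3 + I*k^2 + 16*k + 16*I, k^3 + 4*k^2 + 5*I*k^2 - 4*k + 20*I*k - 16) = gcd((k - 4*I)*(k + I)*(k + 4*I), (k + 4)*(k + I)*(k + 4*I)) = k^2 + 5*I*k - 4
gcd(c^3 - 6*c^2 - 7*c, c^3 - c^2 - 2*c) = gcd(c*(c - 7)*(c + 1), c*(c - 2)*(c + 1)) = c^2 + c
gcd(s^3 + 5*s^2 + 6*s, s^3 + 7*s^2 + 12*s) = s^2 + 3*s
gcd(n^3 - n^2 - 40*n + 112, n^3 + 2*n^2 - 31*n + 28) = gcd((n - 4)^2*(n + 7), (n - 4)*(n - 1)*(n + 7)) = n^2 + 3*n - 28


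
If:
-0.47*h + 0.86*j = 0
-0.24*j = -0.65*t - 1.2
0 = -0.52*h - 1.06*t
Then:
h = 2.67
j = 1.46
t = -1.31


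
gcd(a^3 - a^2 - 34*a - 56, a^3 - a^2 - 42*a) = a - 7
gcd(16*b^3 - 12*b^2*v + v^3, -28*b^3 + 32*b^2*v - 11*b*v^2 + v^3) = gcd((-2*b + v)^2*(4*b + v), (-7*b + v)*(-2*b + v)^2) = 4*b^2 - 4*b*v + v^2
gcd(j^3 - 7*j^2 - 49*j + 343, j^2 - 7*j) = j - 7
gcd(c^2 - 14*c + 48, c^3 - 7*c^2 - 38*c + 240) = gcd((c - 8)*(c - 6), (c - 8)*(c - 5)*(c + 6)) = c - 8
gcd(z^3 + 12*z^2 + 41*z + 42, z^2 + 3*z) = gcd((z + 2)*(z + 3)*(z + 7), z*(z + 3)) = z + 3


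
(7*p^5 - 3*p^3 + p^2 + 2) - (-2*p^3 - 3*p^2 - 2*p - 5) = 7*p^5 - p^3 + 4*p^2 + 2*p + 7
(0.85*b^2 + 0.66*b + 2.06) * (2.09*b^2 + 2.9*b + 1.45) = 1.7765*b^4 + 3.8444*b^3 + 7.4519*b^2 + 6.931*b + 2.987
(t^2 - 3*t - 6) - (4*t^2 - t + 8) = -3*t^2 - 2*t - 14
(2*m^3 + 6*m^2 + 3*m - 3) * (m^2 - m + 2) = 2*m^5 + 4*m^4 + m^3 + 6*m^2 + 9*m - 6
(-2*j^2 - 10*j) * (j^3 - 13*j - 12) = -2*j^5 - 10*j^4 + 26*j^3 + 154*j^2 + 120*j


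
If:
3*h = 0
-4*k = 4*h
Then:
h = 0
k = 0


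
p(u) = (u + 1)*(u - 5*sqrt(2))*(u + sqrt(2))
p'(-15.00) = 799.05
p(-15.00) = -4197.94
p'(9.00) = 143.52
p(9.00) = 200.88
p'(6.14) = 40.26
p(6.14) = -50.22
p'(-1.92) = 13.28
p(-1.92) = -4.18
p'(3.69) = -9.18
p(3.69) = -80.94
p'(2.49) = -20.25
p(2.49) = -62.42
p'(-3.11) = 42.33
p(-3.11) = -36.43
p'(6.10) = 39.16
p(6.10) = -51.81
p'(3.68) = -9.30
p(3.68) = -80.85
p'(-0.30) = -12.59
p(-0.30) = -5.75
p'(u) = (u + 1)*(u - 5*sqrt(2)) + (u + 1)*(u + sqrt(2)) + (u - 5*sqrt(2))*(u + sqrt(2))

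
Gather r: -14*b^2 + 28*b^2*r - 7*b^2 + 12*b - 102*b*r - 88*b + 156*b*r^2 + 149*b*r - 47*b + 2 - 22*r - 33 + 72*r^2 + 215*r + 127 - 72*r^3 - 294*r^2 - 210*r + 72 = -21*b^2 - 123*b - 72*r^3 + r^2*(156*b - 222) + r*(28*b^2 + 47*b - 17) + 168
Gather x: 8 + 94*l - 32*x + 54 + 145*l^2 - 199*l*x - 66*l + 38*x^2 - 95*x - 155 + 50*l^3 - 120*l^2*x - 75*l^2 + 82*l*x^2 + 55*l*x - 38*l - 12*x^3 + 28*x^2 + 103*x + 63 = 50*l^3 + 70*l^2 - 10*l - 12*x^3 + x^2*(82*l + 66) + x*(-120*l^2 - 144*l - 24) - 30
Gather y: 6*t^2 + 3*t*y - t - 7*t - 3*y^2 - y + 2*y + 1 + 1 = 6*t^2 - 8*t - 3*y^2 + y*(3*t + 1) + 2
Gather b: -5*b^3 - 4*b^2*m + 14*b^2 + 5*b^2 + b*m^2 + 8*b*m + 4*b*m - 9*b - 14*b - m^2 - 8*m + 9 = -5*b^3 + b^2*(19 - 4*m) + b*(m^2 + 12*m - 23) - m^2 - 8*m + 9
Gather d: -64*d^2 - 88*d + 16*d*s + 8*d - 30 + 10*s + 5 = -64*d^2 + d*(16*s - 80) + 10*s - 25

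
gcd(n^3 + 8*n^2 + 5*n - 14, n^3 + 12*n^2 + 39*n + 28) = n + 7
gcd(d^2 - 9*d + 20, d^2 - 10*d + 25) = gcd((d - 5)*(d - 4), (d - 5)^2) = d - 5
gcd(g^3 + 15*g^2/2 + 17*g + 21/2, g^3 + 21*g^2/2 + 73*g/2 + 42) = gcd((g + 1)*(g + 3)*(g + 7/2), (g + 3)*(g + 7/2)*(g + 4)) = g^2 + 13*g/2 + 21/2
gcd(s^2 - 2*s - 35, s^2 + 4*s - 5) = s + 5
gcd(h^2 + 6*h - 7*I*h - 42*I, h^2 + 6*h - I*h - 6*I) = h + 6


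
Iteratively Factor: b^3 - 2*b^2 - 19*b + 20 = (b - 1)*(b^2 - b - 20) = (b - 1)*(b + 4)*(b - 5)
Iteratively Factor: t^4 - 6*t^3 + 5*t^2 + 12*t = (t)*(t^3 - 6*t^2 + 5*t + 12) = t*(t - 3)*(t^2 - 3*t - 4) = t*(t - 3)*(t + 1)*(t - 4)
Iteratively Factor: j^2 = (j)*(j)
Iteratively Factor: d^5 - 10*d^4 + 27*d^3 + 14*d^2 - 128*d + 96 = (d - 1)*(d^4 - 9*d^3 + 18*d^2 + 32*d - 96) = (d - 4)*(d - 1)*(d^3 - 5*d^2 - 2*d + 24) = (d - 4)*(d - 3)*(d - 1)*(d^2 - 2*d - 8) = (d - 4)*(d - 3)*(d - 1)*(d + 2)*(d - 4)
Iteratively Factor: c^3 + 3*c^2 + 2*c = (c + 2)*(c^2 + c) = c*(c + 2)*(c + 1)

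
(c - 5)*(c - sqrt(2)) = c^2 - 5*c - sqrt(2)*c + 5*sqrt(2)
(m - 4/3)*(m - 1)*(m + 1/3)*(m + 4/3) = m^4 - 2*m^3/3 - 19*m^2/9 + 32*m/27 + 16/27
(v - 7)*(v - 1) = v^2 - 8*v + 7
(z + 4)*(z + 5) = z^2 + 9*z + 20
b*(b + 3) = b^2 + 3*b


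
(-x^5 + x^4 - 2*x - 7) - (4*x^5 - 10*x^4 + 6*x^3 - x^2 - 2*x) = -5*x^5 + 11*x^4 - 6*x^3 + x^2 - 7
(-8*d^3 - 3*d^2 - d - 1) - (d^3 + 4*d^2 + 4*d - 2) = -9*d^3 - 7*d^2 - 5*d + 1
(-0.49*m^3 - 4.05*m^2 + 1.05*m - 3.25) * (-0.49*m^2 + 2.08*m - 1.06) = 0.2401*m^5 + 0.9653*m^4 - 8.4191*m^3 + 8.0695*m^2 - 7.873*m + 3.445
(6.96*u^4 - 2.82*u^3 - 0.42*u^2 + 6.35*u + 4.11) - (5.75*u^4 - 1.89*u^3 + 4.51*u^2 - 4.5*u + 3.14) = 1.21*u^4 - 0.93*u^3 - 4.93*u^2 + 10.85*u + 0.97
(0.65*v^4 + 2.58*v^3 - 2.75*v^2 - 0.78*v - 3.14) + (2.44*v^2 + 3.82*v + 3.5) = 0.65*v^4 + 2.58*v^3 - 0.31*v^2 + 3.04*v + 0.36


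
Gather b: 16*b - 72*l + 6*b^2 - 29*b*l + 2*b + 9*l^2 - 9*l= 6*b^2 + b*(18 - 29*l) + 9*l^2 - 81*l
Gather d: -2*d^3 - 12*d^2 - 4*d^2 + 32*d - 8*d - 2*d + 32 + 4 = -2*d^3 - 16*d^2 + 22*d + 36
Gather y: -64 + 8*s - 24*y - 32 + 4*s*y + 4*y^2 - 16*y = 8*s + 4*y^2 + y*(4*s - 40) - 96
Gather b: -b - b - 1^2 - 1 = -2*b - 2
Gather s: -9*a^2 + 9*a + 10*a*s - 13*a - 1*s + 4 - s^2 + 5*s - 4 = -9*a^2 - 4*a - s^2 + s*(10*a + 4)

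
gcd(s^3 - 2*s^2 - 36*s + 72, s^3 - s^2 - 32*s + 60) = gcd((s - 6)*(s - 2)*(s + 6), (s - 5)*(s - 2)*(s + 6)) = s^2 + 4*s - 12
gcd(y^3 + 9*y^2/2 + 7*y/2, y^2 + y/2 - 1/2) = y + 1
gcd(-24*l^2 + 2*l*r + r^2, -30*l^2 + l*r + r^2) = 6*l + r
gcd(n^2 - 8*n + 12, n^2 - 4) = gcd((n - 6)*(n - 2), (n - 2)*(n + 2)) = n - 2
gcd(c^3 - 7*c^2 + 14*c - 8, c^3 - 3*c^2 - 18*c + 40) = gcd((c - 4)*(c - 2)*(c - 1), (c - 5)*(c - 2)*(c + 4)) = c - 2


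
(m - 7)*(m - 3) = m^2 - 10*m + 21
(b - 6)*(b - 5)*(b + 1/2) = b^3 - 21*b^2/2 + 49*b/2 + 15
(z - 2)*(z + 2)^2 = z^3 + 2*z^2 - 4*z - 8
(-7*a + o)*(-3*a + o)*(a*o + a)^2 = 21*a^4*o^2 + 42*a^4*o + 21*a^4 - 10*a^3*o^3 - 20*a^3*o^2 - 10*a^3*o + a^2*o^4 + 2*a^2*o^3 + a^2*o^2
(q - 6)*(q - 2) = q^2 - 8*q + 12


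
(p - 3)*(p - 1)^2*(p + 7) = p^4 + 2*p^3 - 28*p^2 + 46*p - 21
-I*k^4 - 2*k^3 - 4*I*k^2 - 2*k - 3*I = (k - 3*I)*(k - I)*(k + I)*(-I*k + 1)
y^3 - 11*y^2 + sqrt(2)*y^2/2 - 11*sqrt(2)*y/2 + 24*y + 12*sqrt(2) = (y - 8)*(y - 3)*(y + sqrt(2)/2)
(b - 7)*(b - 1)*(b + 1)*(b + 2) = b^4 - 5*b^3 - 15*b^2 + 5*b + 14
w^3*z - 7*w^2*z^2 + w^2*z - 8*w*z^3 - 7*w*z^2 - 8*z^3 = (w - 8*z)*(w + z)*(w*z + z)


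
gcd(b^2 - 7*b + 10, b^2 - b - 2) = b - 2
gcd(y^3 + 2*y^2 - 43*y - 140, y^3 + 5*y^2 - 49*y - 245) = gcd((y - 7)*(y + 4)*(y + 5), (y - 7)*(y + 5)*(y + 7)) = y^2 - 2*y - 35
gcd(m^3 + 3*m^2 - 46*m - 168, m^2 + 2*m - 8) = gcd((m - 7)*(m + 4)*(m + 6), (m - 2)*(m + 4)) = m + 4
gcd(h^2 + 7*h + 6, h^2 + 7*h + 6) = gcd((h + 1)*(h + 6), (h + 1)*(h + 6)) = h^2 + 7*h + 6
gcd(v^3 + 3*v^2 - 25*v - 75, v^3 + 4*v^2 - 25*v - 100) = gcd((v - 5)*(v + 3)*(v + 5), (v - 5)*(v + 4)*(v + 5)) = v^2 - 25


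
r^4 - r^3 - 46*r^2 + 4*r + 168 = (r - 7)*(r - 2)*(r + 2)*(r + 6)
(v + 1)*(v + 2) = v^2 + 3*v + 2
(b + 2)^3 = b^3 + 6*b^2 + 12*b + 8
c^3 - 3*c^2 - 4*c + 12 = (c - 3)*(c - 2)*(c + 2)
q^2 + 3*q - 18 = (q - 3)*(q + 6)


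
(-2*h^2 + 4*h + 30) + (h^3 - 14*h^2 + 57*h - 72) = h^3 - 16*h^2 + 61*h - 42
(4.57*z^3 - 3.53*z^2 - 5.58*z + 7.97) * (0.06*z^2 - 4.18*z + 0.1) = 0.2742*z^5 - 19.3144*z^4 + 14.8776*z^3 + 23.4496*z^2 - 33.8726*z + 0.797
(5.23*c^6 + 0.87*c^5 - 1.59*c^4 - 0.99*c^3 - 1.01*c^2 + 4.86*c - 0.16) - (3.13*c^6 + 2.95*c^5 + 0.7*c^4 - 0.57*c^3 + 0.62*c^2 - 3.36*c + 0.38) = 2.1*c^6 - 2.08*c^5 - 2.29*c^4 - 0.42*c^3 - 1.63*c^2 + 8.22*c - 0.54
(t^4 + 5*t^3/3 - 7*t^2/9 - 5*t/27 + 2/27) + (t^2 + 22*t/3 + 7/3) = t^4 + 5*t^3/3 + 2*t^2/9 + 193*t/27 + 65/27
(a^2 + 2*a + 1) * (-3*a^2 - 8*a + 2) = -3*a^4 - 14*a^3 - 17*a^2 - 4*a + 2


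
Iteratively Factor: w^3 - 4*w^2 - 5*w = (w + 1)*(w^2 - 5*w) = (w - 5)*(w + 1)*(w)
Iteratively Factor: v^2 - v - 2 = (v - 2)*(v + 1)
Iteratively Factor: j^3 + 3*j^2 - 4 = (j + 2)*(j^2 + j - 2) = (j + 2)^2*(j - 1)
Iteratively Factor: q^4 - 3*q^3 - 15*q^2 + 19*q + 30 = (q + 3)*(q^3 - 6*q^2 + 3*q + 10) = (q - 2)*(q + 3)*(q^2 - 4*q - 5) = (q - 5)*(q - 2)*(q + 3)*(q + 1)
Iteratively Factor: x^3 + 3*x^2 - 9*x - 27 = (x + 3)*(x^2 - 9) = (x - 3)*(x + 3)*(x + 3)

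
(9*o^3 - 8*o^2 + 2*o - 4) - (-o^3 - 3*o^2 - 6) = 10*o^3 - 5*o^2 + 2*o + 2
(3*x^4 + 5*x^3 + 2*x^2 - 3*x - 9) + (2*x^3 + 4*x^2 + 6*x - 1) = 3*x^4 + 7*x^3 + 6*x^2 + 3*x - 10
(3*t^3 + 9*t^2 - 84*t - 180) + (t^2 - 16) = 3*t^3 + 10*t^2 - 84*t - 196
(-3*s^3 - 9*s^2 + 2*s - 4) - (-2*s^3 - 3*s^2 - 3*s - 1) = -s^3 - 6*s^2 + 5*s - 3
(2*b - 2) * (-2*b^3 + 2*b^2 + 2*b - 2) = -4*b^4 + 8*b^3 - 8*b + 4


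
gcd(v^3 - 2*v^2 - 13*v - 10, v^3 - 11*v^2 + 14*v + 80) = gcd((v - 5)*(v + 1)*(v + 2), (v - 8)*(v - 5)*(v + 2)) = v^2 - 3*v - 10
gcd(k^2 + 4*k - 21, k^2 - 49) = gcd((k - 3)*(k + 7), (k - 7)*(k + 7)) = k + 7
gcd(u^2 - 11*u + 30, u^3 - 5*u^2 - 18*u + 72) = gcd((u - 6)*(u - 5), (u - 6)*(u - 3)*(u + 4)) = u - 6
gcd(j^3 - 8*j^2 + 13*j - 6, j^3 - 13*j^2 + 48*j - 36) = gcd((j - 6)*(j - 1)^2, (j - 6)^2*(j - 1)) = j^2 - 7*j + 6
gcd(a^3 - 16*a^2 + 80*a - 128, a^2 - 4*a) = a - 4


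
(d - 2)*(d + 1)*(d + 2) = d^3 + d^2 - 4*d - 4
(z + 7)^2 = z^2 + 14*z + 49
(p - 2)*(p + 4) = p^2 + 2*p - 8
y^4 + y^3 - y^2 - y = y*(y - 1)*(y + 1)^2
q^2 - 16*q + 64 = (q - 8)^2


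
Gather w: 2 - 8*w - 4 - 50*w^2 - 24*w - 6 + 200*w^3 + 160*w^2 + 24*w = 200*w^3 + 110*w^2 - 8*w - 8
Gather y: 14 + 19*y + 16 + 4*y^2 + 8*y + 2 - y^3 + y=-y^3 + 4*y^2 + 28*y + 32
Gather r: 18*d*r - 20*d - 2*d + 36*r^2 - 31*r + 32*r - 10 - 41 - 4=-22*d + 36*r^2 + r*(18*d + 1) - 55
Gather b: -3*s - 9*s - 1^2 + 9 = 8 - 12*s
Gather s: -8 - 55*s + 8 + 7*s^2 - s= 7*s^2 - 56*s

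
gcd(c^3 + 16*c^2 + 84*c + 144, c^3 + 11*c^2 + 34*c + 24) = c^2 + 10*c + 24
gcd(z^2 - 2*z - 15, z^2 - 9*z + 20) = z - 5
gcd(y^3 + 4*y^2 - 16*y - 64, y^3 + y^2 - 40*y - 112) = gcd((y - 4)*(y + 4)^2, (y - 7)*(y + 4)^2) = y^2 + 8*y + 16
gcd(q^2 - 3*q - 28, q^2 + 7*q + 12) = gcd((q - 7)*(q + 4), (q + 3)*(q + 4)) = q + 4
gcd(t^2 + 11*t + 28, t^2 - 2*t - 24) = t + 4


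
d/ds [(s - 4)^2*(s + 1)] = (s - 4)*(3*s - 2)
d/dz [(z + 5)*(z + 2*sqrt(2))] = 2*z + 2*sqrt(2) + 5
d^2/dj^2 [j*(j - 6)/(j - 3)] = -18/(j^3 - 9*j^2 + 27*j - 27)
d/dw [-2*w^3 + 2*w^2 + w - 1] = -6*w^2 + 4*w + 1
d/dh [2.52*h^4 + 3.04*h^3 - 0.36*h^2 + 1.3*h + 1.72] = 10.08*h^3 + 9.12*h^2 - 0.72*h + 1.3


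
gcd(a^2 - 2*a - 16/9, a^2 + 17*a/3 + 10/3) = a + 2/3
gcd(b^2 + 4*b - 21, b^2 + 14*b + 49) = b + 7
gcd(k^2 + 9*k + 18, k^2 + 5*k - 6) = k + 6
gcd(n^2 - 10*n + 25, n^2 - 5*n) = n - 5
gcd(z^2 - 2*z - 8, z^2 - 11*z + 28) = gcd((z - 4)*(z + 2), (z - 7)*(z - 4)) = z - 4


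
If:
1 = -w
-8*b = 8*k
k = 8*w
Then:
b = 8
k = -8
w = -1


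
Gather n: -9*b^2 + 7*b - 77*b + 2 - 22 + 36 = -9*b^2 - 70*b + 16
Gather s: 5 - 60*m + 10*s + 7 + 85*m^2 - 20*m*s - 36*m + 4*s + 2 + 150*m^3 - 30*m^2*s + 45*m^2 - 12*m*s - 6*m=150*m^3 + 130*m^2 - 102*m + s*(-30*m^2 - 32*m + 14) + 14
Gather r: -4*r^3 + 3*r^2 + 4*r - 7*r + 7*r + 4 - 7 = -4*r^3 + 3*r^2 + 4*r - 3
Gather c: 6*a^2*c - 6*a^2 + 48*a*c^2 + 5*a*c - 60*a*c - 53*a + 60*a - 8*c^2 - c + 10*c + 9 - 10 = -6*a^2 + 7*a + c^2*(48*a - 8) + c*(6*a^2 - 55*a + 9) - 1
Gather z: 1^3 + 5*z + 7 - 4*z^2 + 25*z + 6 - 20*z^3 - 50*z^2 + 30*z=-20*z^3 - 54*z^2 + 60*z + 14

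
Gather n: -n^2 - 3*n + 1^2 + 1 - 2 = -n^2 - 3*n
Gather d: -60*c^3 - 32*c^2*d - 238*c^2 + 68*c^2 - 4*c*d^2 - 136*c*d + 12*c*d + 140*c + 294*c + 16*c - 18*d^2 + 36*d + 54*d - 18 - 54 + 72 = -60*c^3 - 170*c^2 + 450*c + d^2*(-4*c - 18) + d*(-32*c^2 - 124*c + 90)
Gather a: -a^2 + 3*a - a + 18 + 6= -a^2 + 2*a + 24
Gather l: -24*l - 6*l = -30*l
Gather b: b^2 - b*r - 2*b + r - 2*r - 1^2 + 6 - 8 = b^2 + b*(-r - 2) - r - 3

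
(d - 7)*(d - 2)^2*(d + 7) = d^4 - 4*d^3 - 45*d^2 + 196*d - 196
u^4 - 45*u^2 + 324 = (u - 6)*(u - 3)*(u + 3)*(u + 6)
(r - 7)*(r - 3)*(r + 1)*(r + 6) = r^4 - 3*r^3 - 43*r^2 + 87*r + 126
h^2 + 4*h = h*(h + 4)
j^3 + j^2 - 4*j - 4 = (j - 2)*(j + 1)*(j + 2)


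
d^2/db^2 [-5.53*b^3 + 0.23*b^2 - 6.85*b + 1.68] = 0.46 - 33.18*b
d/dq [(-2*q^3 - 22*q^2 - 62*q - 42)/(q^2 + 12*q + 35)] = 2*(-q^2 - 10*q - 17)/(q^2 + 10*q + 25)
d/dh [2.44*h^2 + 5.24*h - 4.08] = 4.88*h + 5.24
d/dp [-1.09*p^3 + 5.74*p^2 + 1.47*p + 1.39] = -3.27*p^2 + 11.48*p + 1.47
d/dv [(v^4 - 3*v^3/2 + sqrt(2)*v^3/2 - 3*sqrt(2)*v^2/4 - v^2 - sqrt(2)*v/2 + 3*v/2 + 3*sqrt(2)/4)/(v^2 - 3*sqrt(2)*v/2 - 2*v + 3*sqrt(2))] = (8*v^5 - 30*v^4 - 16*sqrt(2)*v^4 + 12*v^3 + 58*sqrt(2)*v^3 - 40*sqrt(2)*v^2 + 47*v^2 - 30*sqrt(2)*v - 36*v - 3 + 24*sqrt(2))/(2*(2*v^4 - 6*sqrt(2)*v^3 - 8*v^3 + 17*v^2 + 24*sqrt(2)*v^2 - 36*v - 24*sqrt(2)*v + 36))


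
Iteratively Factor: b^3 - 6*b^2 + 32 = (b + 2)*(b^2 - 8*b + 16) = (b - 4)*(b + 2)*(b - 4)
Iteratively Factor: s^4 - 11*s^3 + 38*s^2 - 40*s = (s - 4)*(s^3 - 7*s^2 + 10*s) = s*(s - 4)*(s^2 - 7*s + 10) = s*(s - 5)*(s - 4)*(s - 2)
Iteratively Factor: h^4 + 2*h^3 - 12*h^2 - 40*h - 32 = (h + 2)*(h^3 - 12*h - 16) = (h - 4)*(h + 2)*(h^2 + 4*h + 4) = (h - 4)*(h + 2)^2*(h + 2)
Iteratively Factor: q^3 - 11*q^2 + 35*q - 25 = (q - 1)*(q^2 - 10*q + 25) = (q - 5)*(q - 1)*(q - 5)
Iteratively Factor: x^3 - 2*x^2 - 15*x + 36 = (x + 4)*(x^2 - 6*x + 9) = (x - 3)*(x + 4)*(x - 3)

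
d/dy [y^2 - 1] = 2*y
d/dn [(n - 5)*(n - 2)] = 2*n - 7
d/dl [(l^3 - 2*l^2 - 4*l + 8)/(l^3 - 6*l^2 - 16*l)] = 4*(-l^2 - 2*l + 8)/(l^2*(l^2 - 16*l + 64))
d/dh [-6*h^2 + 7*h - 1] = 7 - 12*h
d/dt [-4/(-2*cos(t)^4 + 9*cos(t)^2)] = 8*(4*cos(t)^2 - 9)*sin(t)/((cos(2*t) - 8)^2*cos(t)^3)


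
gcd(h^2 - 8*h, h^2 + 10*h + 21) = 1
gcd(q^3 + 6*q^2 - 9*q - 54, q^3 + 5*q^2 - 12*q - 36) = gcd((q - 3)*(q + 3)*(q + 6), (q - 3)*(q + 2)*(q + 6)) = q^2 + 3*q - 18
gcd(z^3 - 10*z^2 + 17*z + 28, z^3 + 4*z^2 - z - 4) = z + 1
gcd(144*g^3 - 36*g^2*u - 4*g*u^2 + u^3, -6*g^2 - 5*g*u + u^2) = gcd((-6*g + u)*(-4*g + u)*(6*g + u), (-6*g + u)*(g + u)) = -6*g + u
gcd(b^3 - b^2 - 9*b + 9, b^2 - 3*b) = b - 3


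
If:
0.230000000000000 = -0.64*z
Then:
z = -0.36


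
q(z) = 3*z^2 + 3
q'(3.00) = 18.00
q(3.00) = 30.00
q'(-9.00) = -54.00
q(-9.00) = 246.00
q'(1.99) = 11.94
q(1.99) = 14.88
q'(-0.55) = -3.30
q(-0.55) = 3.91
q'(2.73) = 16.38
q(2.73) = 25.36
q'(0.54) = 3.24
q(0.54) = 3.87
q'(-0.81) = -4.86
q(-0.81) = 4.97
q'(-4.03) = -24.18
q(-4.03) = 51.72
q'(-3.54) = -21.24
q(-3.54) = 40.59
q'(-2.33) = -13.98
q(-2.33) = 19.29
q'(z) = 6*z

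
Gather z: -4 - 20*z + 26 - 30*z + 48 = 70 - 50*z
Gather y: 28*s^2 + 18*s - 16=28*s^2 + 18*s - 16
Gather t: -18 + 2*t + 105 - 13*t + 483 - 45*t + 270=840 - 56*t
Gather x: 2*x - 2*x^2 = -2*x^2 + 2*x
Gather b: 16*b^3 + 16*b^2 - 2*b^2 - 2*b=16*b^3 + 14*b^2 - 2*b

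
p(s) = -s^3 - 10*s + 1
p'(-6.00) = -118.00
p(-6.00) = 277.00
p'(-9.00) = -253.00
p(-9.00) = 820.00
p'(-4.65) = -74.87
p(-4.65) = 148.04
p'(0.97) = -12.82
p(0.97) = -9.61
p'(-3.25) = -41.69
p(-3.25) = 67.83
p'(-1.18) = -14.18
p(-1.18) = 14.44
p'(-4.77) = -78.26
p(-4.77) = 157.23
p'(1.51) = -16.84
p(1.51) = -17.54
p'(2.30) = -25.87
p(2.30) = -34.17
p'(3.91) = -55.86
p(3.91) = -97.88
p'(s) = -3*s^2 - 10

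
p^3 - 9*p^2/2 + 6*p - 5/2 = (p - 5/2)*(p - 1)^2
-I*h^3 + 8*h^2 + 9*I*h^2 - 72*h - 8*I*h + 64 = (h - 8)*(h + 8*I)*(-I*h + I)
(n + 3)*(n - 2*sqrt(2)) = n^2 - 2*sqrt(2)*n + 3*n - 6*sqrt(2)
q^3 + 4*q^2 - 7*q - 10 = (q - 2)*(q + 1)*(q + 5)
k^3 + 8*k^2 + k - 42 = (k - 2)*(k + 3)*(k + 7)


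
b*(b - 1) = b^2 - b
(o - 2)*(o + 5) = o^2 + 3*o - 10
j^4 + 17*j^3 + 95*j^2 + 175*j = j*(j + 5)^2*(j + 7)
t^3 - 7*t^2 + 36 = (t - 6)*(t - 3)*(t + 2)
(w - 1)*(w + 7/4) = w^2 + 3*w/4 - 7/4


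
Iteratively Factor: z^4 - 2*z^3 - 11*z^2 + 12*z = (z - 4)*(z^3 + 2*z^2 - 3*z) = (z - 4)*(z + 3)*(z^2 - z) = z*(z - 4)*(z + 3)*(z - 1)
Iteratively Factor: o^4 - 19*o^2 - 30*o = (o + 3)*(o^3 - 3*o^2 - 10*o) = o*(o + 3)*(o^2 - 3*o - 10) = o*(o + 2)*(o + 3)*(o - 5)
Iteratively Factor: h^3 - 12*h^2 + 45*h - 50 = (h - 2)*(h^2 - 10*h + 25) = (h - 5)*(h - 2)*(h - 5)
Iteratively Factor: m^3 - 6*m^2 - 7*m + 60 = (m + 3)*(m^2 - 9*m + 20) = (m - 4)*(m + 3)*(m - 5)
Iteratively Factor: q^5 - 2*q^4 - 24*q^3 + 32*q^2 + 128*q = (q + 4)*(q^4 - 6*q^3 + 32*q) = q*(q + 4)*(q^3 - 6*q^2 + 32) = q*(q - 4)*(q + 4)*(q^2 - 2*q - 8) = q*(q - 4)*(q + 2)*(q + 4)*(q - 4)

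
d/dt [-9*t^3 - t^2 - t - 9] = -27*t^2 - 2*t - 1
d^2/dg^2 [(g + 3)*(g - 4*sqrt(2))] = 2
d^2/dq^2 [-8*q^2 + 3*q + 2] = -16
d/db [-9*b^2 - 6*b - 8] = -18*b - 6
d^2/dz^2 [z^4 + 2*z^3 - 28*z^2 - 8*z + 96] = 12*z^2 + 12*z - 56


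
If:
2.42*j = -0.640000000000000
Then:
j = -0.26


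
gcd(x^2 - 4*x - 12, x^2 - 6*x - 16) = x + 2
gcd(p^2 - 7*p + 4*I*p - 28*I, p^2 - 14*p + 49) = p - 7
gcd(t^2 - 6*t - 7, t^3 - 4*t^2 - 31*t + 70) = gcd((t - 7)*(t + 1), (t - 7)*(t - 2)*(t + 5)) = t - 7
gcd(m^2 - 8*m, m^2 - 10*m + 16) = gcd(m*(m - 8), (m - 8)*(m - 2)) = m - 8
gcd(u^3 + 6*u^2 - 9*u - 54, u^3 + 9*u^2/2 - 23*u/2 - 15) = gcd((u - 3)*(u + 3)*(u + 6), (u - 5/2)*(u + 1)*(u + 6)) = u + 6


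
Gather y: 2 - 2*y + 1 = 3 - 2*y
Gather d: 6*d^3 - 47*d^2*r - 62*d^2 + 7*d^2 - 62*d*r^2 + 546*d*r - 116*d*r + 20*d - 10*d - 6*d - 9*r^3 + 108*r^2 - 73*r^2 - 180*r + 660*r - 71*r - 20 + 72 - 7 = 6*d^3 + d^2*(-47*r - 55) + d*(-62*r^2 + 430*r + 4) - 9*r^3 + 35*r^2 + 409*r + 45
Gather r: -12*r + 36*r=24*r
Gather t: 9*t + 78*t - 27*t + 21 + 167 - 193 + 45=60*t + 40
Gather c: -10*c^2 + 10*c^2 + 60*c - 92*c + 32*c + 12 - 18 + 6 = 0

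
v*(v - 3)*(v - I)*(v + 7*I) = v^4 - 3*v^3 + 6*I*v^3 + 7*v^2 - 18*I*v^2 - 21*v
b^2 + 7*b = b*(b + 7)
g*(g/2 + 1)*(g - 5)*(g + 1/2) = g^4/2 - 5*g^3/4 - 23*g^2/4 - 5*g/2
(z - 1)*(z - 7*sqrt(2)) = z^2 - 7*sqrt(2)*z - z + 7*sqrt(2)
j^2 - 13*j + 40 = (j - 8)*(j - 5)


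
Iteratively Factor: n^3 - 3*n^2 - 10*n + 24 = (n + 3)*(n^2 - 6*n + 8) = (n - 2)*(n + 3)*(n - 4)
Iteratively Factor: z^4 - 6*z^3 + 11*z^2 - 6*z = (z - 1)*(z^3 - 5*z^2 + 6*z) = z*(z - 1)*(z^2 - 5*z + 6) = z*(z - 2)*(z - 1)*(z - 3)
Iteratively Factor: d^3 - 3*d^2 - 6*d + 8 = (d + 2)*(d^2 - 5*d + 4) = (d - 1)*(d + 2)*(d - 4)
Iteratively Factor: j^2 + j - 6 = (j + 3)*(j - 2)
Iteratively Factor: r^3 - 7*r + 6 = (r + 3)*(r^2 - 3*r + 2) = (r - 1)*(r + 3)*(r - 2)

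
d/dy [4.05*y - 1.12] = 4.05000000000000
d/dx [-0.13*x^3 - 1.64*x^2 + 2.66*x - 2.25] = -0.39*x^2 - 3.28*x + 2.66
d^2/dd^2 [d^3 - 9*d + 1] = 6*d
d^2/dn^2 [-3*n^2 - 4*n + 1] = -6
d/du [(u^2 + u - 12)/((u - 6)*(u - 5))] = 6*(-2*u^2 + 14*u - 17)/(u^4 - 22*u^3 + 181*u^2 - 660*u + 900)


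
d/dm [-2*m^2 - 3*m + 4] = -4*m - 3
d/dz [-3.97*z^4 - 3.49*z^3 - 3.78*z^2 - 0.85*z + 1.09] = -15.88*z^3 - 10.47*z^2 - 7.56*z - 0.85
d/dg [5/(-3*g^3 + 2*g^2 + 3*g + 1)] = 5*(9*g^2 - 4*g - 3)/(-3*g^3 + 2*g^2 + 3*g + 1)^2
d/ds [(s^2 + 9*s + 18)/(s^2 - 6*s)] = 3*(-5*s^2 - 12*s + 36)/(s^2*(s^2 - 12*s + 36))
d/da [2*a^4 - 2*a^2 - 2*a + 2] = 8*a^3 - 4*a - 2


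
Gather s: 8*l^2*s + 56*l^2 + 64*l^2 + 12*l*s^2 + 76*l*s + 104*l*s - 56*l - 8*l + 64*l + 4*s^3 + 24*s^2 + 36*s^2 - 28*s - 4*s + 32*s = 120*l^2 + 4*s^3 + s^2*(12*l + 60) + s*(8*l^2 + 180*l)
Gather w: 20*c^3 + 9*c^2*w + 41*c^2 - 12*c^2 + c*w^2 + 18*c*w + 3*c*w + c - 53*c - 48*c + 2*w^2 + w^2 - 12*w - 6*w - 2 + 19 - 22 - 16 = 20*c^3 + 29*c^2 - 100*c + w^2*(c + 3) + w*(9*c^2 + 21*c - 18) - 21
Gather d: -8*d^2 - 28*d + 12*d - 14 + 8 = -8*d^2 - 16*d - 6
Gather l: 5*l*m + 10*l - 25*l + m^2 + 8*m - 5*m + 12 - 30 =l*(5*m - 15) + m^2 + 3*m - 18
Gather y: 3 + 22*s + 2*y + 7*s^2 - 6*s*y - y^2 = 7*s^2 + 22*s - y^2 + y*(2 - 6*s) + 3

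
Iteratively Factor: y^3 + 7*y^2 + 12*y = (y)*(y^2 + 7*y + 12) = y*(y + 3)*(y + 4)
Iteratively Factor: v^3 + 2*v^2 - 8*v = (v - 2)*(v^2 + 4*v) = (v - 2)*(v + 4)*(v)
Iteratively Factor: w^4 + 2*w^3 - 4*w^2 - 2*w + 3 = (w - 1)*(w^3 + 3*w^2 - w - 3) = (w - 1)*(w + 1)*(w^2 + 2*w - 3) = (w - 1)*(w + 1)*(w + 3)*(w - 1)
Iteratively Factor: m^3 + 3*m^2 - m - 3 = (m + 3)*(m^2 - 1) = (m - 1)*(m + 3)*(m + 1)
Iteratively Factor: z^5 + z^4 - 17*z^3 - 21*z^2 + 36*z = (z + 3)*(z^4 - 2*z^3 - 11*z^2 + 12*z) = (z - 4)*(z + 3)*(z^3 + 2*z^2 - 3*z) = z*(z - 4)*(z + 3)*(z^2 + 2*z - 3) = z*(z - 4)*(z - 1)*(z + 3)*(z + 3)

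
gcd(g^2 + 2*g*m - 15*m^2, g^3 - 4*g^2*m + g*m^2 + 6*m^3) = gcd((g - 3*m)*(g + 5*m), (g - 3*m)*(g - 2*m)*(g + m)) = g - 3*m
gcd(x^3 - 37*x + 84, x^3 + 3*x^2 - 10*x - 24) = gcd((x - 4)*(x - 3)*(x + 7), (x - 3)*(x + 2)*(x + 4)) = x - 3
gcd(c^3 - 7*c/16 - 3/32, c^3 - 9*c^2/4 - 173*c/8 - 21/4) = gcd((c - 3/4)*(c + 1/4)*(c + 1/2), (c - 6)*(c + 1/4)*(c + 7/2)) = c + 1/4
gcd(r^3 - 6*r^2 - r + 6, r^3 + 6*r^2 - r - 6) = r^2 - 1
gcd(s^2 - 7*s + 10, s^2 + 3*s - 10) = s - 2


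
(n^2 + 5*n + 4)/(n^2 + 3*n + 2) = (n + 4)/(n + 2)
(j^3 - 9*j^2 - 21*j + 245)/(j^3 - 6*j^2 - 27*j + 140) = (j - 7)/(j - 4)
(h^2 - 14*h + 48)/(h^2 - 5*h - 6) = (h - 8)/(h + 1)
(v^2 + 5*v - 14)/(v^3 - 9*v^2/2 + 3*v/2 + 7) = 2*(v + 7)/(2*v^2 - 5*v - 7)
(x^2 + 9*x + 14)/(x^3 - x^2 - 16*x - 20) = (x + 7)/(x^2 - 3*x - 10)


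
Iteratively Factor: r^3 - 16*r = (r)*(r^2 - 16) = r*(r - 4)*(r + 4)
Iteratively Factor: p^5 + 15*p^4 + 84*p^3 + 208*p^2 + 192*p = (p + 4)*(p^4 + 11*p^3 + 40*p^2 + 48*p) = (p + 4)^2*(p^3 + 7*p^2 + 12*p) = (p + 3)*(p + 4)^2*(p^2 + 4*p) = (p + 3)*(p + 4)^3*(p)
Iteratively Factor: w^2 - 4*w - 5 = (w - 5)*(w + 1)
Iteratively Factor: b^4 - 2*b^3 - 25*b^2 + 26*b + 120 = (b - 3)*(b^3 + b^2 - 22*b - 40) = (b - 5)*(b - 3)*(b^2 + 6*b + 8) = (b - 5)*(b - 3)*(b + 2)*(b + 4)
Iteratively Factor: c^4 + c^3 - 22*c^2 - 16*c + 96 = (c - 2)*(c^3 + 3*c^2 - 16*c - 48) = (c - 2)*(c + 3)*(c^2 - 16) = (c - 4)*(c - 2)*(c + 3)*(c + 4)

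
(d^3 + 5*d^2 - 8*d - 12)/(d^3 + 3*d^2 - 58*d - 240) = (d^2 - d - 2)/(d^2 - 3*d - 40)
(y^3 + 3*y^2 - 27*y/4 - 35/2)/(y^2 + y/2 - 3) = (4*y^2 + 4*y - 35)/(2*(2*y - 3))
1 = 1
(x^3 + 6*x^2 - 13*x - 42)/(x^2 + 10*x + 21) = (x^2 - x - 6)/(x + 3)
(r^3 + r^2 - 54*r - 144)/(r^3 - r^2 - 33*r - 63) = (r^2 - 2*r - 48)/(r^2 - 4*r - 21)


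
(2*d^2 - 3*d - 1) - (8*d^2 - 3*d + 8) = -6*d^2 - 9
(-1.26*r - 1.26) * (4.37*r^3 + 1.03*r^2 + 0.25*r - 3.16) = -5.5062*r^4 - 6.804*r^3 - 1.6128*r^2 + 3.6666*r + 3.9816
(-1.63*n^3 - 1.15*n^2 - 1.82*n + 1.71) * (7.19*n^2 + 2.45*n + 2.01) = -11.7197*n^5 - 12.262*n^4 - 19.1796*n^3 + 5.5244*n^2 + 0.5313*n + 3.4371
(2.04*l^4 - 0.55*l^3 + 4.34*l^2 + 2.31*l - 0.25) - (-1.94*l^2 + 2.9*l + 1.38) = 2.04*l^4 - 0.55*l^3 + 6.28*l^2 - 0.59*l - 1.63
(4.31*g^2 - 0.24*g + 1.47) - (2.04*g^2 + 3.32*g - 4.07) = 2.27*g^2 - 3.56*g + 5.54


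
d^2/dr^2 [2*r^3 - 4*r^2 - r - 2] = 12*r - 8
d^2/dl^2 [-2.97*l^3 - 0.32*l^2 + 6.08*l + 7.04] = -17.82*l - 0.64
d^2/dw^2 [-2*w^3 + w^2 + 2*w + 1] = 2 - 12*w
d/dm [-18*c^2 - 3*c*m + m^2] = -3*c + 2*m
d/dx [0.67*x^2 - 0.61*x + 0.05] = 1.34*x - 0.61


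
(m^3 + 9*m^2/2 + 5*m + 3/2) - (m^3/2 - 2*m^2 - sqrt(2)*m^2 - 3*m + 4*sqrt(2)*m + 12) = m^3/2 + sqrt(2)*m^2 + 13*m^2/2 - 4*sqrt(2)*m + 8*m - 21/2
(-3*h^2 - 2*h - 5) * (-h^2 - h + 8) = 3*h^4 + 5*h^3 - 17*h^2 - 11*h - 40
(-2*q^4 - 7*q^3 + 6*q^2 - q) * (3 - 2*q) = 4*q^5 + 8*q^4 - 33*q^3 + 20*q^2 - 3*q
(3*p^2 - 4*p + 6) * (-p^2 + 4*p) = -3*p^4 + 16*p^3 - 22*p^2 + 24*p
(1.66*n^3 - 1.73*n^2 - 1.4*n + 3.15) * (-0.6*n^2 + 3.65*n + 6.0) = -0.996*n^5 + 7.097*n^4 + 4.4855*n^3 - 17.38*n^2 + 3.0975*n + 18.9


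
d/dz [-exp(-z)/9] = exp(-z)/9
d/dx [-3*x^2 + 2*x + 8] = 2 - 6*x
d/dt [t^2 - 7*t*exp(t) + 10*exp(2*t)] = -7*t*exp(t) + 2*t + 20*exp(2*t) - 7*exp(t)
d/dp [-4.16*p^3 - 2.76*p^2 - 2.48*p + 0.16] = -12.48*p^2 - 5.52*p - 2.48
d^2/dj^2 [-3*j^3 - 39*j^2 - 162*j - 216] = -18*j - 78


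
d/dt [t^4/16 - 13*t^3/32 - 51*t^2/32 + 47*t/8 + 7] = t^3/4 - 39*t^2/32 - 51*t/16 + 47/8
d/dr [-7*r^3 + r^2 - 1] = r*(2 - 21*r)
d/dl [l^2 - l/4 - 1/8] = 2*l - 1/4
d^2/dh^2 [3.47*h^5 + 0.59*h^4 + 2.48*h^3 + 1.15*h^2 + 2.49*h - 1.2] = 69.4*h^3 + 7.08*h^2 + 14.88*h + 2.3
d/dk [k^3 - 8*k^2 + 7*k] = 3*k^2 - 16*k + 7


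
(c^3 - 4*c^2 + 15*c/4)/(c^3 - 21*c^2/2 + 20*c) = (c - 3/2)/(c - 8)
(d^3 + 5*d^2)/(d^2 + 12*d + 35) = d^2/(d + 7)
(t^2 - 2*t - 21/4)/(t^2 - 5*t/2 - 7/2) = (t + 3/2)/(t + 1)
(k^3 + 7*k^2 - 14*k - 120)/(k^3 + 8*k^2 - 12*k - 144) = (k + 5)/(k + 6)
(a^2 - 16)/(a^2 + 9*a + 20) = (a - 4)/(a + 5)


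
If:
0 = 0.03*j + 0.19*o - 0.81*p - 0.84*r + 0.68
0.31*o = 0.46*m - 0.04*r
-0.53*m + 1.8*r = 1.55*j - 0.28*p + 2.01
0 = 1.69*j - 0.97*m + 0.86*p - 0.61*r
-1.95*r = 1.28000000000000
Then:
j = -1.46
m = -1.18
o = -1.67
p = 1.08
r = -0.66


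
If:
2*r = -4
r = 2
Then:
No Solution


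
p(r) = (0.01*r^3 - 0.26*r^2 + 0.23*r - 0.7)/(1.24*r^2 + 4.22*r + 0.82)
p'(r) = (-2.48*r - 4.22)*(0.01*r^3 - 0.26*r^2 + 0.23*r - 0.7)/(1.24*r^2 + 4.22*r + 0.82)^2 + (0.03*r^2 - 0.52*r + 0.23)/(1.24*r^2 + 4.22*r + 0.82)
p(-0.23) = 9.02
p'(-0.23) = 383.16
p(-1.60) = 0.64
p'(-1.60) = -0.35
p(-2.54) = 1.65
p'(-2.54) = -2.72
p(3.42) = -0.09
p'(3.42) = -0.00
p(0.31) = -0.29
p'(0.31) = 0.68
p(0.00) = -0.85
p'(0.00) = 4.67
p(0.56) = -0.18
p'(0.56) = 0.27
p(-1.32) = 0.57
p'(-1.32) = -0.17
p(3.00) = -0.08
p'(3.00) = -0.00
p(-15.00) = -0.45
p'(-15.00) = 0.00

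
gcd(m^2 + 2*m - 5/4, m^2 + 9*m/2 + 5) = m + 5/2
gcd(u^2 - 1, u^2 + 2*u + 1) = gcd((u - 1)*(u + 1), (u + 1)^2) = u + 1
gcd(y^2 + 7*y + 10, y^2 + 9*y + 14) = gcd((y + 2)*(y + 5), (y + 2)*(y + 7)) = y + 2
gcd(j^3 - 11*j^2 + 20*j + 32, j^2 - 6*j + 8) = j - 4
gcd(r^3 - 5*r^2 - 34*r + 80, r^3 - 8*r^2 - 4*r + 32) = r^2 - 10*r + 16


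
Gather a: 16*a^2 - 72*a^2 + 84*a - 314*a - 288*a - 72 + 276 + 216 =-56*a^2 - 518*a + 420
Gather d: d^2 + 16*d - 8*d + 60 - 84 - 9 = d^2 + 8*d - 33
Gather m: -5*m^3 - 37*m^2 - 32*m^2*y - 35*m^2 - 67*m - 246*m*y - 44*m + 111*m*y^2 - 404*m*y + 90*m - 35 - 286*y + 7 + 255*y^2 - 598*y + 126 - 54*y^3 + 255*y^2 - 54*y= -5*m^3 + m^2*(-32*y - 72) + m*(111*y^2 - 650*y - 21) - 54*y^3 + 510*y^2 - 938*y + 98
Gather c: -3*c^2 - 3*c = -3*c^2 - 3*c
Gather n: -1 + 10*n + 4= 10*n + 3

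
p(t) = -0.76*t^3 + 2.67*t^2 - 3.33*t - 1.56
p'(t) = -2.28*t^2 + 5.34*t - 3.33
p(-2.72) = 42.55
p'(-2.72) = -34.72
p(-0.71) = 2.42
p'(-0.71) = -8.27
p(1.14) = -3.01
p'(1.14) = -0.21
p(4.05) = -21.74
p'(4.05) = -19.10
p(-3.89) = 96.53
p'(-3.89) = -58.60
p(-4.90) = 168.28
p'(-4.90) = -84.24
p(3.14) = -9.22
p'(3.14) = -9.04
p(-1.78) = 17.11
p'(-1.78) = -20.06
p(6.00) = -89.58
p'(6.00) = -53.37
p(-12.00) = 1736.16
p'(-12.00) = -395.73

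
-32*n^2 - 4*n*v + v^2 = (-8*n + v)*(4*n + v)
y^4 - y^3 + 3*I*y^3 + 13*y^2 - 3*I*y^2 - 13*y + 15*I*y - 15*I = (y - 1)*(y - 3*I)*(y + I)*(y + 5*I)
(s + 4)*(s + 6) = s^2 + 10*s + 24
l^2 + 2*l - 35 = (l - 5)*(l + 7)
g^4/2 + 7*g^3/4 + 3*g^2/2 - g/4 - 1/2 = (g/2 + 1/2)*(g - 1/2)*(g + 1)*(g + 2)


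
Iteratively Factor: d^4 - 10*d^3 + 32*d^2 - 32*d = (d - 4)*(d^3 - 6*d^2 + 8*d) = (d - 4)*(d - 2)*(d^2 - 4*d) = d*(d - 4)*(d - 2)*(d - 4)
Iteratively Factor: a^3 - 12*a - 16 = (a + 2)*(a^2 - 2*a - 8) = (a - 4)*(a + 2)*(a + 2)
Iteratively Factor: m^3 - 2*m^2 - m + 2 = (m - 1)*(m^2 - m - 2) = (m - 2)*(m - 1)*(m + 1)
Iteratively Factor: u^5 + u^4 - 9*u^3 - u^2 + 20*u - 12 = (u - 1)*(u^4 + 2*u^3 - 7*u^2 - 8*u + 12) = (u - 2)*(u - 1)*(u^3 + 4*u^2 + u - 6) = (u - 2)*(u - 1)*(u + 3)*(u^2 + u - 2) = (u - 2)*(u - 1)^2*(u + 3)*(u + 2)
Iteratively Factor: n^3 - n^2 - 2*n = (n + 1)*(n^2 - 2*n) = (n - 2)*(n + 1)*(n)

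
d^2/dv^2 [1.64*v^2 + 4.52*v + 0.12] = 3.28000000000000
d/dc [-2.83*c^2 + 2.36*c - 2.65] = 2.36 - 5.66*c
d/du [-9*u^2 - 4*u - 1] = -18*u - 4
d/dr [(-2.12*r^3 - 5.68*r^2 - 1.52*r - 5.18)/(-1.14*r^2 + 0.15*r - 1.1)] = (2.4168*r^4 - 0.636000000000001*r^3 + 4.4112*r^2 + 0.685600000000003*r + 2.449)/(1.2996*r^4 - 0.342*r^3 + 2.5305*r^2 - 0.33*r + 1.21)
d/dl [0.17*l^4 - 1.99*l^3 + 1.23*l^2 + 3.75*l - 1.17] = 0.68*l^3 - 5.97*l^2 + 2.46*l + 3.75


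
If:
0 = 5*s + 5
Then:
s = -1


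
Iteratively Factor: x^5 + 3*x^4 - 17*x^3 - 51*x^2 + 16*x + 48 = (x + 1)*(x^4 + 2*x^3 - 19*x^2 - 32*x + 48) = (x + 1)*(x + 4)*(x^3 - 2*x^2 - 11*x + 12) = (x - 4)*(x + 1)*(x + 4)*(x^2 + 2*x - 3) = (x - 4)*(x - 1)*(x + 1)*(x + 4)*(x + 3)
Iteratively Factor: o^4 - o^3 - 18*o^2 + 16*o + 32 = (o - 2)*(o^3 + o^2 - 16*o - 16) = (o - 4)*(o - 2)*(o^2 + 5*o + 4) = (o - 4)*(o - 2)*(o + 1)*(o + 4)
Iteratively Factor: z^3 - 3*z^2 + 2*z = (z - 1)*(z^2 - 2*z) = z*(z - 1)*(z - 2)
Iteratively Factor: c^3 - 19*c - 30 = (c - 5)*(c^2 + 5*c + 6) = (c - 5)*(c + 3)*(c + 2)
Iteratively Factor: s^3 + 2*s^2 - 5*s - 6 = (s + 1)*(s^2 + s - 6) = (s + 1)*(s + 3)*(s - 2)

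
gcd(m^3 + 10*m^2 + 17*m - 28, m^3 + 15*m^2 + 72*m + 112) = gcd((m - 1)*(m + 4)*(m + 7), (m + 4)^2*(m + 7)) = m^2 + 11*m + 28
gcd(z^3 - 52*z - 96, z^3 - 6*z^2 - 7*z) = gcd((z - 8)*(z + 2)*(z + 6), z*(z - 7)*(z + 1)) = 1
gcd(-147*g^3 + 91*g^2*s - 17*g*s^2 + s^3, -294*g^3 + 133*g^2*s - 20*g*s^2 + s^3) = 49*g^2 - 14*g*s + s^2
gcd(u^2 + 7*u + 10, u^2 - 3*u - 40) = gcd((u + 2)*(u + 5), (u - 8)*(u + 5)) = u + 5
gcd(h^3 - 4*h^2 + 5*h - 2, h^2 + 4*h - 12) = h - 2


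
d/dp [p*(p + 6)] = 2*p + 6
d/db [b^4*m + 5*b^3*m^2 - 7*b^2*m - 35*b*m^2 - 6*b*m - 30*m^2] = m*(4*b^3 + 15*b^2*m - 14*b - 35*m - 6)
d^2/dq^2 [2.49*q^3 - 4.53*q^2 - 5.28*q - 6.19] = 14.94*q - 9.06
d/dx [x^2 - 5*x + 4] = 2*x - 5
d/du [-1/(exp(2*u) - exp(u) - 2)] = (2*exp(u) - 1)*exp(u)/(-exp(2*u) + exp(u) + 2)^2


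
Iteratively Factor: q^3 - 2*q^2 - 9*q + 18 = (q + 3)*(q^2 - 5*q + 6) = (q - 3)*(q + 3)*(q - 2)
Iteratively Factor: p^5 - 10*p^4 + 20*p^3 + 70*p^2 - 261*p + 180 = (p - 1)*(p^4 - 9*p^3 + 11*p^2 + 81*p - 180) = (p - 1)*(p + 3)*(p^3 - 12*p^2 + 47*p - 60) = (p - 3)*(p - 1)*(p + 3)*(p^2 - 9*p + 20) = (p - 5)*(p - 3)*(p - 1)*(p + 3)*(p - 4)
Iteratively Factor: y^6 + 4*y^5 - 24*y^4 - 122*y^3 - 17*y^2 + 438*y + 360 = (y - 2)*(y^5 + 6*y^4 - 12*y^3 - 146*y^2 - 309*y - 180) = (y - 2)*(y + 4)*(y^4 + 2*y^3 - 20*y^2 - 66*y - 45) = (y - 5)*(y - 2)*(y + 4)*(y^3 + 7*y^2 + 15*y + 9) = (y - 5)*(y - 2)*(y + 3)*(y + 4)*(y^2 + 4*y + 3) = (y - 5)*(y - 2)*(y + 1)*(y + 3)*(y + 4)*(y + 3)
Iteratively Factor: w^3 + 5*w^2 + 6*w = (w + 3)*(w^2 + 2*w) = (w + 2)*(w + 3)*(w)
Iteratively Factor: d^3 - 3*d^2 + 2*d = (d)*(d^2 - 3*d + 2) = d*(d - 2)*(d - 1)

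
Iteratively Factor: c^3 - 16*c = (c + 4)*(c^2 - 4*c) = c*(c + 4)*(c - 4)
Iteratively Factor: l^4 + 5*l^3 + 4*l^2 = (l)*(l^3 + 5*l^2 + 4*l) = l^2*(l^2 + 5*l + 4) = l^2*(l + 4)*(l + 1)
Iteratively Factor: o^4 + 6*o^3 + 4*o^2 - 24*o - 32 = (o + 4)*(o^3 + 2*o^2 - 4*o - 8) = (o + 2)*(o + 4)*(o^2 - 4) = (o - 2)*(o + 2)*(o + 4)*(o + 2)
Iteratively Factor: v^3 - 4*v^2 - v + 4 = (v + 1)*(v^2 - 5*v + 4) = (v - 1)*(v + 1)*(v - 4)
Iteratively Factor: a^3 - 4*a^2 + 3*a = (a - 3)*(a^2 - a) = a*(a - 3)*(a - 1)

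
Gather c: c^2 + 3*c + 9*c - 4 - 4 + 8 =c^2 + 12*c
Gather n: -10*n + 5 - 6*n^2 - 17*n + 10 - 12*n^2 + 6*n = -18*n^2 - 21*n + 15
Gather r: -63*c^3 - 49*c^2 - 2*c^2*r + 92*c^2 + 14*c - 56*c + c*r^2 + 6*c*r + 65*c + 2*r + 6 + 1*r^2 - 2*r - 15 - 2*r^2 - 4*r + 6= -63*c^3 + 43*c^2 + 23*c + r^2*(c - 1) + r*(-2*c^2 + 6*c - 4) - 3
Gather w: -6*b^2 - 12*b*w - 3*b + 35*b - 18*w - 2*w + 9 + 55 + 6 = -6*b^2 + 32*b + w*(-12*b - 20) + 70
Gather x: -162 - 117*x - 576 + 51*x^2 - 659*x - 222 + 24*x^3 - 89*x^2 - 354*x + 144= 24*x^3 - 38*x^2 - 1130*x - 816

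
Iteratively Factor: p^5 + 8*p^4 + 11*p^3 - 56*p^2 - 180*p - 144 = (p - 3)*(p^4 + 11*p^3 + 44*p^2 + 76*p + 48) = (p - 3)*(p + 4)*(p^3 + 7*p^2 + 16*p + 12) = (p - 3)*(p + 2)*(p + 4)*(p^2 + 5*p + 6) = (p - 3)*(p + 2)^2*(p + 4)*(p + 3)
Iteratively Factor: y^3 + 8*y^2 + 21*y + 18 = (y + 2)*(y^2 + 6*y + 9) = (y + 2)*(y + 3)*(y + 3)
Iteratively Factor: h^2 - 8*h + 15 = (h - 5)*(h - 3)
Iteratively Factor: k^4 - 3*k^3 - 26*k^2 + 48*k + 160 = (k - 4)*(k^3 + k^2 - 22*k - 40) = (k - 4)*(k + 4)*(k^2 - 3*k - 10) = (k - 5)*(k - 4)*(k + 4)*(k + 2)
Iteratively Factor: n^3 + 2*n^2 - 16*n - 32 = (n - 4)*(n^2 + 6*n + 8) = (n - 4)*(n + 2)*(n + 4)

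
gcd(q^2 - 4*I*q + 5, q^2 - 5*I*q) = q - 5*I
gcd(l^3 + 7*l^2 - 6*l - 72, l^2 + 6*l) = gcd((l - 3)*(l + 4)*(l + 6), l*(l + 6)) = l + 6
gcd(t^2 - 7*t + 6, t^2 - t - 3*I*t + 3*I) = t - 1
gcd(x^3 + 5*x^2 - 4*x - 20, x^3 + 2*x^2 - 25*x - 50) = x^2 + 7*x + 10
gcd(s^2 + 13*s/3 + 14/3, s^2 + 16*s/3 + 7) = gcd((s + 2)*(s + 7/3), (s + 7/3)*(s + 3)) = s + 7/3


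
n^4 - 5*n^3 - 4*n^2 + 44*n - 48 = (n - 4)*(n - 2)^2*(n + 3)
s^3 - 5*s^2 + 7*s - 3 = (s - 3)*(s - 1)^2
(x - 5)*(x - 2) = x^2 - 7*x + 10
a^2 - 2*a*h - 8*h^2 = (a - 4*h)*(a + 2*h)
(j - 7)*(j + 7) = j^2 - 49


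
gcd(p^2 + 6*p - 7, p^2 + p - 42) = p + 7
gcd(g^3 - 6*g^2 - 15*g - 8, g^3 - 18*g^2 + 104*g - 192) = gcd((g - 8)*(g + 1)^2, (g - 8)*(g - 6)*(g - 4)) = g - 8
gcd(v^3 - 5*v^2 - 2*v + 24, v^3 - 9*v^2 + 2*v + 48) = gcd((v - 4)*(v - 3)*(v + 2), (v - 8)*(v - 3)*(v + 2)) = v^2 - v - 6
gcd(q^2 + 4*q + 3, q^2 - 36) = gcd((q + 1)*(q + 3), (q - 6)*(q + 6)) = 1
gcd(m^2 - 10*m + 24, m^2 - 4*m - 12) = m - 6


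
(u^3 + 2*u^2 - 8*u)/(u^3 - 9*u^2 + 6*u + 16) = u*(u + 4)/(u^2 - 7*u - 8)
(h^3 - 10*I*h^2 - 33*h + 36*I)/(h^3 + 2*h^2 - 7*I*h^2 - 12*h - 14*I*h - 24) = (h - 3*I)/(h + 2)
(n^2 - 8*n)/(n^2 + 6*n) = (n - 8)/(n + 6)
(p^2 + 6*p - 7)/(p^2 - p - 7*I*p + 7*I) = (p + 7)/(p - 7*I)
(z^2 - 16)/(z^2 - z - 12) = (z + 4)/(z + 3)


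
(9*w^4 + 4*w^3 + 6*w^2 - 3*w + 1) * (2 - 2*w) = -18*w^5 + 10*w^4 - 4*w^3 + 18*w^2 - 8*w + 2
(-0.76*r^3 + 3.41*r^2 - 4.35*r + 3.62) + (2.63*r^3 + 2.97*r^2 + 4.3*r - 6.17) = 1.87*r^3 + 6.38*r^2 - 0.0499999999999998*r - 2.55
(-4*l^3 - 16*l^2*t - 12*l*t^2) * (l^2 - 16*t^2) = -4*l^5 - 16*l^4*t + 52*l^3*t^2 + 256*l^2*t^3 + 192*l*t^4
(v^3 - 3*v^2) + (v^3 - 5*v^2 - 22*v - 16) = 2*v^3 - 8*v^2 - 22*v - 16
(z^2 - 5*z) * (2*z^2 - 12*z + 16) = 2*z^4 - 22*z^3 + 76*z^2 - 80*z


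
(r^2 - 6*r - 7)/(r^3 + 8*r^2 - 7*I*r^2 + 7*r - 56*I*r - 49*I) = (r - 7)/(r^2 + 7*r*(1 - I) - 49*I)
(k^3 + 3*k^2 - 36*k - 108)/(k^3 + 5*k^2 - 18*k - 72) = (k - 6)/(k - 4)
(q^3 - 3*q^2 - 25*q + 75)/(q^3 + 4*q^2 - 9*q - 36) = (q^2 - 25)/(q^2 + 7*q + 12)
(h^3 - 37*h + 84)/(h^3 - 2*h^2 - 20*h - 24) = (-h^3 + 37*h - 84)/(-h^3 + 2*h^2 + 20*h + 24)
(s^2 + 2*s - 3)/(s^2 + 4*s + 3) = (s - 1)/(s + 1)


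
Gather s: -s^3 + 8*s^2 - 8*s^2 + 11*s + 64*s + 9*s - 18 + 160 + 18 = -s^3 + 84*s + 160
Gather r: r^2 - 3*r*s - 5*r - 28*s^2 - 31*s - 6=r^2 + r*(-3*s - 5) - 28*s^2 - 31*s - 6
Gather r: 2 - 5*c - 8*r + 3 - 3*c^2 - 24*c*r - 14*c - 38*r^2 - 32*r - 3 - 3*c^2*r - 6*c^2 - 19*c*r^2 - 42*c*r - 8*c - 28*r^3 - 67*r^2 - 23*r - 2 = -9*c^2 - 27*c - 28*r^3 + r^2*(-19*c - 105) + r*(-3*c^2 - 66*c - 63)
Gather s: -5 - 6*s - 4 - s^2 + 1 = -s^2 - 6*s - 8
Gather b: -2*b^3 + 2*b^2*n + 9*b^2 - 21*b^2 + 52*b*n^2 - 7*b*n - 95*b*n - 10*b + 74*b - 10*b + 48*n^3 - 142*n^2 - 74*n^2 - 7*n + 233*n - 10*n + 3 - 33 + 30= -2*b^3 + b^2*(2*n - 12) + b*(52*n^2 - 102*n + 54) + 48*n^3 - 216*n^2 + 216*n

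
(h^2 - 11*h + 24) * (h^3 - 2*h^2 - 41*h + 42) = h^5 - 13*h^4 + 5*h^3 + 445*h^2 - 1446*h + 1008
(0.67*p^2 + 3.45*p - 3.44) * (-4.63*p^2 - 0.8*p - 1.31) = -3.1021*p^4 - 16.5095*p^3 + 12.2895*p^2 - 1.7675*p + 4.5064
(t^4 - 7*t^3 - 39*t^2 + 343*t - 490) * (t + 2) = t^5 - 5*t^4 - 53*t^3 + 265*t^2 + 196*t - 980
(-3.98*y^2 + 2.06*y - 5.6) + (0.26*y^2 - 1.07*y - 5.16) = -3.72*y^2 + 0.99*y - 10.76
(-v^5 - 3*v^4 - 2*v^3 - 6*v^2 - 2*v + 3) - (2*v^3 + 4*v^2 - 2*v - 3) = -v^5 - 3*v^4 - 4*v^3 - 10*v^2 + 6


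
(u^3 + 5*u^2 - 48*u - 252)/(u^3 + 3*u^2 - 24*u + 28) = (u^3 + 5*u^2 - 48*u - 252)/(u^3 + 3*u^2 - 24*u + 28)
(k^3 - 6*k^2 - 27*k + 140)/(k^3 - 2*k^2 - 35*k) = (k - 4)/k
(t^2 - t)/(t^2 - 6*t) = (t - 1)/(t - 6)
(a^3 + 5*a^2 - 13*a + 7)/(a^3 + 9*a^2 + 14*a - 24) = (a^2 + 6*a - 7)/(a^2 + 10*a + 24)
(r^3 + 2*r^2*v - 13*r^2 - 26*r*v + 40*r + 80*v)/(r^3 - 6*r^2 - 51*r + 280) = (r + 2*v)/(r + 7)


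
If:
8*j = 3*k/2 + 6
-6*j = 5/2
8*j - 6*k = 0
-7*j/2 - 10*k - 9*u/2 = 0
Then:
No Solution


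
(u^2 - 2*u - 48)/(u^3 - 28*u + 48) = (u - 8)/(u^2 - 6*u + 8)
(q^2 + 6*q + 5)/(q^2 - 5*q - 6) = (q + 5)/(q - 6)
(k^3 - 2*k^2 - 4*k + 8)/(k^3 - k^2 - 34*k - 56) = (k^2 - 4*k + 4)/(k^2 - 3*k - 28)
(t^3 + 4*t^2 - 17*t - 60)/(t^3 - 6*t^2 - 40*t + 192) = (t^2 + 8*t + 15)/(t^2 - 2*t - 48)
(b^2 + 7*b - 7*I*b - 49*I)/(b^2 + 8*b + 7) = (b - 7*I)/(b + 1)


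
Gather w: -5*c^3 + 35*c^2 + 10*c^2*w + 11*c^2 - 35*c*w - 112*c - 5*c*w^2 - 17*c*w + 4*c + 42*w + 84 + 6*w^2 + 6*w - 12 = -5*c^3 + 46*c^2 - 108*c + w^2*(6 - 5*c) + w*(10*c^2 - 52*c + 48) + 72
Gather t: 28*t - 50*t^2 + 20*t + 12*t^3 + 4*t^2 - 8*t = 12*t^3 - 46*t^2 + 40*t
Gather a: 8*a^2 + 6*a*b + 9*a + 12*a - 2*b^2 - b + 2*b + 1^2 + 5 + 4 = 8*a^2 + a*(6*b + 21) - 2*b^2 + b + 10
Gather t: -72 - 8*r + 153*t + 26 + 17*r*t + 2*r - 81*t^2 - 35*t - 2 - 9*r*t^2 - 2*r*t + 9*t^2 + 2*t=-6*r + t^2*(-9*r - 72) + t*(15*r + 120) - 48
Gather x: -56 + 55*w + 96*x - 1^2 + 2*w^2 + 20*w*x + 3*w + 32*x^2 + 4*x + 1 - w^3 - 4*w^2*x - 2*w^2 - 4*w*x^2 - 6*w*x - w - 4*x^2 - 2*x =-w^3 + 57*w + x^2*(28 - 4*w) + x*(-4*w^2 + 14*w + 98) - 56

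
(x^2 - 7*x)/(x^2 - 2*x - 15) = x*(7 - x)/(-x^2 + 2*x + 15)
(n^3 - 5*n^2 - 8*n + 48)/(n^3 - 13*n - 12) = (n - 4)/(n + 1)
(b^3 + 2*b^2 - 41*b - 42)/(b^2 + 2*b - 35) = (b^2 - 5*b - 6)/(b - 5)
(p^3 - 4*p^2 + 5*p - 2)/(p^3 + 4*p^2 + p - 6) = (p^2 - 3*p + 2)/(p^2 + 5*p + 6)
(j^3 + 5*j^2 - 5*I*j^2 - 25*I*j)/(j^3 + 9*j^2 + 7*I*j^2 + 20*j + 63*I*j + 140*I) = j*(j - 5*I)/(j^2 + j*(4 + 7*I) + 28*I)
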